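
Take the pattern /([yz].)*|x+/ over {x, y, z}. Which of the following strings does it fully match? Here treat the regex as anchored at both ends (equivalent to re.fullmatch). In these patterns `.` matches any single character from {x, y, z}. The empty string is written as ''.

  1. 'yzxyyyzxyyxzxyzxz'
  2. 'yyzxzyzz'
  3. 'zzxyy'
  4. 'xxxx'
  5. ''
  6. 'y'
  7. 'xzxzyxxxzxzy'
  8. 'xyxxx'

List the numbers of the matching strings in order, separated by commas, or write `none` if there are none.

1 → no match
2 → match
3 → no match
4 → match
5 → match
6 → no match
7 → no match
8 → no match

2, 4, 5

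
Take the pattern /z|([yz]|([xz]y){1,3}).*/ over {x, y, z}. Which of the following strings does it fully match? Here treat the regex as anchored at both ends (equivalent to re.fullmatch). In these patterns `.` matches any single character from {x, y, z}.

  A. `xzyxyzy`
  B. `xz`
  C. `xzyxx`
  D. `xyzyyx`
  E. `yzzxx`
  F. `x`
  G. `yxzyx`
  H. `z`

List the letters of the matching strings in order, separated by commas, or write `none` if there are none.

D, E, G, H

A → no match
B → no match
C → no match
D → match
E → match
F → no match
G → match
H → match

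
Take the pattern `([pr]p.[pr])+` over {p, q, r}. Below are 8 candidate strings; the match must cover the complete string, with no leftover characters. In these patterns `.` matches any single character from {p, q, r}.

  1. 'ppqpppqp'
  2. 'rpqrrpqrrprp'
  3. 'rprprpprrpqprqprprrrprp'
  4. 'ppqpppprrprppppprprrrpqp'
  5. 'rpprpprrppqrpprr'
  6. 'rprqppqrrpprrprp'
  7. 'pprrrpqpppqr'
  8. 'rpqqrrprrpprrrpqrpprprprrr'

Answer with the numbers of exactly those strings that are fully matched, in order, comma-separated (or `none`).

1, 2, 4, 5, 7

1. 'ppqpppqp' → match
2. 'rpqrrpqrrprp' → match
3 → no match
4 → match
5 → match
6 → no match
7. 'pprrrpqpppqr' → match
8 → no match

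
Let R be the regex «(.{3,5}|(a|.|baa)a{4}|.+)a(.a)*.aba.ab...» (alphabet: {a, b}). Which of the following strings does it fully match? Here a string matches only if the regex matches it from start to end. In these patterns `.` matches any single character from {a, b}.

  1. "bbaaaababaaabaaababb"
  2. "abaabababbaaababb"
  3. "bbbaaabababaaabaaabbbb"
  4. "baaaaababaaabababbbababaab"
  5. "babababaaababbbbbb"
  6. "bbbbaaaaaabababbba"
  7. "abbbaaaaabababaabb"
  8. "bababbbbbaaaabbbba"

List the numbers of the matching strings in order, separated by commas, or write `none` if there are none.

1, 3, 6

1 → match
2 → no match
3 → match
4 → no match
5 → no match
6 → match
7 → no match
8 → no match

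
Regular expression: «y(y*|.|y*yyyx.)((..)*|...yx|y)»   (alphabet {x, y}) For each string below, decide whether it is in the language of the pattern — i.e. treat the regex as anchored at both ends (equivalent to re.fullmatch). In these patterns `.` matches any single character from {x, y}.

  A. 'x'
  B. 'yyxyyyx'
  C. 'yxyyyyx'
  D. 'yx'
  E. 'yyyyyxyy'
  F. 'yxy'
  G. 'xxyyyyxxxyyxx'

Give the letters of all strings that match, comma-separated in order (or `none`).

B, C, D, E, F

A → no match — must start with 'y'
B → match
C → match
D → match
E → match
F → match
G → no match — must start with 'y'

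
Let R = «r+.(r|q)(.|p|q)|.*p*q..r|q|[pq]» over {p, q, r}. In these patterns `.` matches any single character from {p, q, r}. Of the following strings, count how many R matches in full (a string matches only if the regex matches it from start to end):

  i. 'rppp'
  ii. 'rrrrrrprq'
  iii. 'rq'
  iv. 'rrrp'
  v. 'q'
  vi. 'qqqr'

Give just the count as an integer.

4

i → no match
ii → match
iii → no match
iv → match
v → match
vi → match
Total matched: 4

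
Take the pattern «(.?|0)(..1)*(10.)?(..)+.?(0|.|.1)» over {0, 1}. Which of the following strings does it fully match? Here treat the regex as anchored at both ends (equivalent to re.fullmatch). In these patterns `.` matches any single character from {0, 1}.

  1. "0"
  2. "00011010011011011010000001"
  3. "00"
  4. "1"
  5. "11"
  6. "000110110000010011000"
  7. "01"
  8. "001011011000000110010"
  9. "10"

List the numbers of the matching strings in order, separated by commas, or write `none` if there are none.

1. "0" → no match
2 → match
3. "00" → no match
4. "1" → no match
5. "11" → no match
6 → match
7. "01" → no match
8 → match
9. "10" → no match

2, 6, 8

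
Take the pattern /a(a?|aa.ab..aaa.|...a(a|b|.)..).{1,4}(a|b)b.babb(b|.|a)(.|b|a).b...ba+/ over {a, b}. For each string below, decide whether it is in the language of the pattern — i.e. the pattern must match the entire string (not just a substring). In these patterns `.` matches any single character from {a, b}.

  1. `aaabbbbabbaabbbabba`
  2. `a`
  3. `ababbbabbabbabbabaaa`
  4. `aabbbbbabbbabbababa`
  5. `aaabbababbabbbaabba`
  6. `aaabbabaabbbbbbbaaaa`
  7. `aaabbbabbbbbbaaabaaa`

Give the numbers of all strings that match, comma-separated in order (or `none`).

1 → match
2 → no match
3 → no match
4 → match
5 → match
6 → no match
7 → match

1, 4, 5, 7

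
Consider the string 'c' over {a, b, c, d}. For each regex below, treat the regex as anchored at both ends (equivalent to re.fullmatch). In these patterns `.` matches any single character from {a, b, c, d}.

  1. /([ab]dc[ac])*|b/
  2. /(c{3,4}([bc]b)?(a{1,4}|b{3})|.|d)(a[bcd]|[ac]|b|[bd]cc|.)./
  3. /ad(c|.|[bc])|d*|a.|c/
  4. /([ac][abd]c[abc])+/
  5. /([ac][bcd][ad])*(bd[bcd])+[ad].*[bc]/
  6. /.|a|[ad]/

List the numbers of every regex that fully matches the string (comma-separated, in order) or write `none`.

1 → no match
2 → no match
3 → match
4 → no match
5 → no match
6 → match

3, 6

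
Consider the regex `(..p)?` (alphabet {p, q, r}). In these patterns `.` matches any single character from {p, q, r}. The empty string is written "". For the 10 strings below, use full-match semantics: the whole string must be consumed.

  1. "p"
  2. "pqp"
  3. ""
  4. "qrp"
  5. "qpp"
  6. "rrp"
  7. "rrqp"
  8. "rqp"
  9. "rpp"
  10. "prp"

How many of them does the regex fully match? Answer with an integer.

8

1 → no match
2 → match
3 → match
4 → match
5 → match
6 → match
7 → no match
8 → match
9 → match
10 → match
Total matched: 8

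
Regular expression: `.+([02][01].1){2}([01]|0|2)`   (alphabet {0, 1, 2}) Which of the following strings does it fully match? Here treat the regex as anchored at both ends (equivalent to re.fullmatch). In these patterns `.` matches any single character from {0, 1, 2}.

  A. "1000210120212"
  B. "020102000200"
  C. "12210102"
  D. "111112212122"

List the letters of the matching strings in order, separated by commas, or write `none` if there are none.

A → match
B → no match
C → no match
D → no match

A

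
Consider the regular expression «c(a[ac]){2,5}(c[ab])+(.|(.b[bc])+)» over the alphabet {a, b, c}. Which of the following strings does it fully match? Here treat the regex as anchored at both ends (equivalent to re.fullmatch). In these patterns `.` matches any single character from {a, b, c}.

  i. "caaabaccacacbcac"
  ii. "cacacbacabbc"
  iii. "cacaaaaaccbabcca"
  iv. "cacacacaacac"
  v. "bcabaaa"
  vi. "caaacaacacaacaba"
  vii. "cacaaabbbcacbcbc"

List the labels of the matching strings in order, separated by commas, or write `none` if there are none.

iv

i → no match
ii. "cacacbacabbc" → no match
iii → no match
iv. "cacacacaacac" → match
v. "bcabaaa" → no match — must start with "ca"
vi → no match
vii → no match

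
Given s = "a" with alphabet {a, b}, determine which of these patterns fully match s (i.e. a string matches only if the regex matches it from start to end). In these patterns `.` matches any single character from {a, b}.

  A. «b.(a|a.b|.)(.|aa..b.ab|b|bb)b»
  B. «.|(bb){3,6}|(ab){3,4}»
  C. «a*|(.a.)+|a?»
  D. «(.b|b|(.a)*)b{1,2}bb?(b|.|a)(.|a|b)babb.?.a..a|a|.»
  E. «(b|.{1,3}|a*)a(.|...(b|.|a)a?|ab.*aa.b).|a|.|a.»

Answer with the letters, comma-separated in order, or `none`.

B, C, D, E

A → no match — must start with "b"
B → match
C → match
D → match
E → match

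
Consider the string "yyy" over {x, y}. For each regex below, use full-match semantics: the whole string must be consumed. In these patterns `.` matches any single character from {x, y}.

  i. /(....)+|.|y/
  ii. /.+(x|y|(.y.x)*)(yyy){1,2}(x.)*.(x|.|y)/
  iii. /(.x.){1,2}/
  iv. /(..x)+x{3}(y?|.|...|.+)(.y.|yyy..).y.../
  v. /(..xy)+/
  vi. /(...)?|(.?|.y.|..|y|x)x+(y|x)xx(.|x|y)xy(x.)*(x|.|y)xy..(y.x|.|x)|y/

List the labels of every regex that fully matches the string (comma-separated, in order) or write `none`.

vi

i → no match
ii → no match
iii → no match
iv → no match
v → no match — must end with "xy"
vi → match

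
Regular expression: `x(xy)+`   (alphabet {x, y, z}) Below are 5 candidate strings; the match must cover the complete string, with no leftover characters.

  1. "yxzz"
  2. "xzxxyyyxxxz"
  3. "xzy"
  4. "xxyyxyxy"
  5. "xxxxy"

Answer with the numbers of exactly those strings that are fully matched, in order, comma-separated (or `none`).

none

1 → no match — must start with "xxy"
2 → no match — must start with "xxy"
3 → no match — must start with "xxy"
4 → no match
5 → no match — must start with "xxy"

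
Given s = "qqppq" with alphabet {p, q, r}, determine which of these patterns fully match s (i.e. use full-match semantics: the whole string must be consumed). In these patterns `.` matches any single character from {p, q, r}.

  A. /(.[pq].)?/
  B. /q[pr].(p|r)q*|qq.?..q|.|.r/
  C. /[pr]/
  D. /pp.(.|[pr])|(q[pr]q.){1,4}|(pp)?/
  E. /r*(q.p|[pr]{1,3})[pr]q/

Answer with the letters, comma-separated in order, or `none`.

A → no match
B → match
C → no match
D → no match
E → match

B, E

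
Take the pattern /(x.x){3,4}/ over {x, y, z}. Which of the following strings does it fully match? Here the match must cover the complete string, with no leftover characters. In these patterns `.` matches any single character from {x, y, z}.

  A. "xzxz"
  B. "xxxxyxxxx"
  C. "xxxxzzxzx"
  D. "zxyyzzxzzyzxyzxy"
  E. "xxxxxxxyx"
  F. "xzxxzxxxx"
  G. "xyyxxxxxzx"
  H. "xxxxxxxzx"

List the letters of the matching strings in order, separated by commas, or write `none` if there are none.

A. "xzxz" → no match — must end with "x"
B. "xxxxyxxxx" → match
C. "xxxxzzxzx" → no match
D → no match — must start with "x"
E. "xxxxxxxyx" → match
F. "xzxxzxxxx" → match
G. "xyyxxxxxzx" → no match
H. "xxxxxxxzx" → match

B, E, F, H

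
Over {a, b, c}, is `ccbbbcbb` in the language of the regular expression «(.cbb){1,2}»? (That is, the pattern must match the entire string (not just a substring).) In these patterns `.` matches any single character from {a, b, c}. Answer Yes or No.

Yes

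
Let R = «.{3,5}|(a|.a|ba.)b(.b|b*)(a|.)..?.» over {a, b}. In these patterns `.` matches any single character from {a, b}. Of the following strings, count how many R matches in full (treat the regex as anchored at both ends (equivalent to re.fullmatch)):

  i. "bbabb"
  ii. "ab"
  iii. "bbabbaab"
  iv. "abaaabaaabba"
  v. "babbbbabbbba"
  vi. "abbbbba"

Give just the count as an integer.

2

i → match
ii → no match
iii → no match
iv → no match
v → no match
vi → match
Total matched: 2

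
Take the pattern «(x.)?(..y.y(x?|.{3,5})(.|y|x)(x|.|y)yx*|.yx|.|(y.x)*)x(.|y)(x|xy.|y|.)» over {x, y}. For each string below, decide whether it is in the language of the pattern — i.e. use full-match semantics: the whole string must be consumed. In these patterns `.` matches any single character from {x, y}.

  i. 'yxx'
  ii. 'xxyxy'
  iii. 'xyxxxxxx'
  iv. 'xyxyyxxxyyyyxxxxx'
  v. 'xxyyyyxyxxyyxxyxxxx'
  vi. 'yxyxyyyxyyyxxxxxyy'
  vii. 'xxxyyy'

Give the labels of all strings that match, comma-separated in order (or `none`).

i → no match
ii → no match
iii → no match
iv → no match
v → no match
vi → match
vii → no match

vi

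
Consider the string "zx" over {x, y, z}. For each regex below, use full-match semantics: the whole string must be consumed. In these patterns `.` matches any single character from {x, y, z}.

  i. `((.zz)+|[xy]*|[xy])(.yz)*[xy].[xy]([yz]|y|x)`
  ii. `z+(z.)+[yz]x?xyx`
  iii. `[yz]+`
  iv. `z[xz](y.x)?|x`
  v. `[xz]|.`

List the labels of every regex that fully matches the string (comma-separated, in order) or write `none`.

i → no match
ii → no match — must end with "xyx"
iii → no match
iv → match
v → no match

iv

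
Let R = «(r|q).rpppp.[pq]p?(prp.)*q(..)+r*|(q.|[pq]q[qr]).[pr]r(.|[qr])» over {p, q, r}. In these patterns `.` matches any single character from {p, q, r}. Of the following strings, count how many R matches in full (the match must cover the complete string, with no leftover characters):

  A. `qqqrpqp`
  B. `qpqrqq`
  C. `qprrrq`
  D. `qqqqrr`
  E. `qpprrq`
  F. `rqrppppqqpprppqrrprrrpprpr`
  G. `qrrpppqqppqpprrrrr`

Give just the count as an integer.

A. `qqqrpqp` → no match
B. `qpqrqq` → no match
C. `qprrrq` → match
D. `qqqqrr` → no match
E. `qpprrq` → match
F → match
G → no match
Total matched: 3

3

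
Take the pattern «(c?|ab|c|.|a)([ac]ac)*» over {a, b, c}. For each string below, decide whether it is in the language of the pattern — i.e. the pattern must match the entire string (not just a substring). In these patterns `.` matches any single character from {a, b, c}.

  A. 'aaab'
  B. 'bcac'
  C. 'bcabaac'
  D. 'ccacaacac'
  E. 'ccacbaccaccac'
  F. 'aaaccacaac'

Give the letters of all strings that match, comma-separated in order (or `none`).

B, F

A. 'aaab' → no match
B. 'bcac' → match
C. 'bcabaac' → no match
D. 'ccacaacac' → no match
E → no match
F. 'aaaccacaac' → match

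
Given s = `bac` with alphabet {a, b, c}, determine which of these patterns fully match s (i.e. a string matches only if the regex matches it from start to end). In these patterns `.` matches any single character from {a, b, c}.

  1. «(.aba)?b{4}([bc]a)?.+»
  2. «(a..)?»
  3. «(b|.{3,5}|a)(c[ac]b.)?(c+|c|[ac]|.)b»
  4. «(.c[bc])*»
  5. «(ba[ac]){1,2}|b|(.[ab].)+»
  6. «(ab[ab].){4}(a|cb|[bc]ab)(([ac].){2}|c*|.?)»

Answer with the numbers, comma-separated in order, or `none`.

5

1 → no match
2 → no match
3 → no match — must end with `b`
4 → no match
5 → match
6 → no match — must start with `ab`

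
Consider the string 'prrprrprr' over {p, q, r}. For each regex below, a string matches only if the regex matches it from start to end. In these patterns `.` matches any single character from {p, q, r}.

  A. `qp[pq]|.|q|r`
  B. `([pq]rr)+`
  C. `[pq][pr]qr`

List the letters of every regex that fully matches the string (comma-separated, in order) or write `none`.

A → no match
B → match
C → no match — must end with 'qr'

B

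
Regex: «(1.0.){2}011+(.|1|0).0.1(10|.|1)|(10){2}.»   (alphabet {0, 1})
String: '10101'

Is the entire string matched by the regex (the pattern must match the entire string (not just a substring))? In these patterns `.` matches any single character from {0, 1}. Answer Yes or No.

Yes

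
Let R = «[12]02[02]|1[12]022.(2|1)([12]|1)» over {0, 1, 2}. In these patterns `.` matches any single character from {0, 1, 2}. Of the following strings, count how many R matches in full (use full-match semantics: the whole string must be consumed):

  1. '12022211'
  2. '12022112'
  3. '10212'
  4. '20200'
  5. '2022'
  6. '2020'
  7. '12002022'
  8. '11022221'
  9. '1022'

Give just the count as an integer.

6

1 → match
2 → match
3 → no match
4 → no match
5 → match
6 → match
7 → no match
8 → match
9 → match
Total matched: 6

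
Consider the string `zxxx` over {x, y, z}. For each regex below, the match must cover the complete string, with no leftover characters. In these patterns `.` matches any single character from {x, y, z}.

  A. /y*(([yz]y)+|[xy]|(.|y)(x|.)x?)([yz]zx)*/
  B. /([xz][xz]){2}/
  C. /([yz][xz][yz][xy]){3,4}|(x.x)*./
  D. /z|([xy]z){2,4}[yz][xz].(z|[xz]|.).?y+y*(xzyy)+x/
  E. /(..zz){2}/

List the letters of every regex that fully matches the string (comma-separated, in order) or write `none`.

B

A → no match
B → match
C → no match
D → no match
E → no match — must end with `zz`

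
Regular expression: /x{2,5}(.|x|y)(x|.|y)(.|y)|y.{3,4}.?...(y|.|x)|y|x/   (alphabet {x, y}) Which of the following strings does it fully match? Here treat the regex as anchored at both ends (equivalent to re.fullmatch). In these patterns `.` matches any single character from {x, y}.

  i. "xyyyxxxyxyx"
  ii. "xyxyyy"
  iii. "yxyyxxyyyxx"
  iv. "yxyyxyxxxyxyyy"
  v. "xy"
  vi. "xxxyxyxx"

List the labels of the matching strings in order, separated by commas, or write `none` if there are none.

i. "xyyyxxxyxyx" → no match
ii. "xyxyyy" → no match
iii. "yxyyxxyyyxx" → no match
iv → no match
v. "xy" → no match
vi. "xxxyxyxx" → no match

none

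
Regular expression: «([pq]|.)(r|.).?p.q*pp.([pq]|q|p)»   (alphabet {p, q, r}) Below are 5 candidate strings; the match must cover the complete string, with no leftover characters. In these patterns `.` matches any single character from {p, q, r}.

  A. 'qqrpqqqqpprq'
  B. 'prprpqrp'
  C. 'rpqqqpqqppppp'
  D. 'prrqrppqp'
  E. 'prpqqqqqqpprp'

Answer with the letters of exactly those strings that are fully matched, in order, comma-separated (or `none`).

A, E

A → match
B → no match
C → no match
D → no match
E → match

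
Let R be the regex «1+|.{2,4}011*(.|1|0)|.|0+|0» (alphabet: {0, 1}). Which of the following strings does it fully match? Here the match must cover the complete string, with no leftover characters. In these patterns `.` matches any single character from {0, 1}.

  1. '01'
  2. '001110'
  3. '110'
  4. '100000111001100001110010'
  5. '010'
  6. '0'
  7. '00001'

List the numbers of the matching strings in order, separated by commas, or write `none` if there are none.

1 → no match
2 → no match
3 → no match
4 → no match
5 → no match
6 → match
7 → no match

6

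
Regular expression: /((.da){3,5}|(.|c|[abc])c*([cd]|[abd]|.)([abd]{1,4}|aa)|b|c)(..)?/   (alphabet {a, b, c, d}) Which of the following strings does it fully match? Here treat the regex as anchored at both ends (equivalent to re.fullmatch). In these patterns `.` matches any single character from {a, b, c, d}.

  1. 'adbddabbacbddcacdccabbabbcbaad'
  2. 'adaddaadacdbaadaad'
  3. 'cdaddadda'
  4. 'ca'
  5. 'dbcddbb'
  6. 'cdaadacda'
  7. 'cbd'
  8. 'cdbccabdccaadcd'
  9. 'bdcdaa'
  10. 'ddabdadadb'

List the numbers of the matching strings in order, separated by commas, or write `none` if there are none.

1 → no match
2 → no match
3 → match
4 → no match
5 → no match
6 → match
7 → match
8 → no match
9 → no match
10 → no match

3, 6, 7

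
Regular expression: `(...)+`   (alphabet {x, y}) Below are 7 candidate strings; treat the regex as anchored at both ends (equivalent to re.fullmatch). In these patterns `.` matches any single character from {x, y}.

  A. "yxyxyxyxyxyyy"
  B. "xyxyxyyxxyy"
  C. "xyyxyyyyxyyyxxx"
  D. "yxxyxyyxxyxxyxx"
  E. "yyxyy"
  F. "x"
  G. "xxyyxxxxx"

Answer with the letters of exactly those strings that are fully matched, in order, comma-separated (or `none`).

A → no match
B → no match
C → match
D → match
E → no match
F → no match
G → match

C, D, G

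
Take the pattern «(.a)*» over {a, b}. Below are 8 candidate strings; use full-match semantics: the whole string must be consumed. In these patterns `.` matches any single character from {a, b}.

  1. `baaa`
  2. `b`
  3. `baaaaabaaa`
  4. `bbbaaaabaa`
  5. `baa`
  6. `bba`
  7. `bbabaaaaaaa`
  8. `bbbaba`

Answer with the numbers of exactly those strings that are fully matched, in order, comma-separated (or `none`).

1 → match
2 → no match
3 → match
4 → no match
5 → no match
6 → no match
7 → no match
8 → no match

1, 3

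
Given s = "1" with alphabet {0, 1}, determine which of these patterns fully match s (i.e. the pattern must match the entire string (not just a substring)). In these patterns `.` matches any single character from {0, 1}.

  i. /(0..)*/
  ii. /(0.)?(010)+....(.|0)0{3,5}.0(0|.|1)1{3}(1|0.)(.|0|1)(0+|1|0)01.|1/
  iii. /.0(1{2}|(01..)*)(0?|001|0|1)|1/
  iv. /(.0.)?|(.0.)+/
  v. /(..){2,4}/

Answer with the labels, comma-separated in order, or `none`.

ii, iii

i → no match
ii → match
iii → match
iv → no match
v → no match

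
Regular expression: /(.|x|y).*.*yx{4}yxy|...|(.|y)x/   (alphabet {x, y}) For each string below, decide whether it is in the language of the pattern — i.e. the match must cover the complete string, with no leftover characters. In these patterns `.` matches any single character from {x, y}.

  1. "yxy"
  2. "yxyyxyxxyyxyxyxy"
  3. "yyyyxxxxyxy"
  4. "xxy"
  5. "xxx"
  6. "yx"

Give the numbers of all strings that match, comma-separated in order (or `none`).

1 → match
2 → no match
3 → match
4 → match
5 → match
6 → match

1, 3, 4, 5, 6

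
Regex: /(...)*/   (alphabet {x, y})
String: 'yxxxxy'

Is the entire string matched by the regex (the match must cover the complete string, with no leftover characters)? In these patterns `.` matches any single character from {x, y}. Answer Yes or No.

Yes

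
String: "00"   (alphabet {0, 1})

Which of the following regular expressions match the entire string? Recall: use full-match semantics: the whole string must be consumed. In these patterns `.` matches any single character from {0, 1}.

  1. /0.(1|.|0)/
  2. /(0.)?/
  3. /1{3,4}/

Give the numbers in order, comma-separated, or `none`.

1 → no match
2 → match
3 → no match — must start with "1"

2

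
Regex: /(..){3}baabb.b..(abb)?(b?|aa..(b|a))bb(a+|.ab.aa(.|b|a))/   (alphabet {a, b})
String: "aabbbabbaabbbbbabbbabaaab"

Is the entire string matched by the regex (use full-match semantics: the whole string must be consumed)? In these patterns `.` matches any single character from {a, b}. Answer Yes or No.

No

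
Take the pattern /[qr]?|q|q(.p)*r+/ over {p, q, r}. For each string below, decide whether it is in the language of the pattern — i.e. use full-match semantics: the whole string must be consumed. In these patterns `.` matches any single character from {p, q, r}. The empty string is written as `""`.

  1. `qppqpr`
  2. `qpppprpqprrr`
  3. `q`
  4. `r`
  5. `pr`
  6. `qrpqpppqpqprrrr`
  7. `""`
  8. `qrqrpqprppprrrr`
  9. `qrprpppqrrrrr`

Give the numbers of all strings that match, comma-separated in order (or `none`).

1, 2, 3, 4, 6, 7

1 → match
2 → match
3 → match
4 → match
5 → no match
6 → match
7 → match
8 → no match
9 → no match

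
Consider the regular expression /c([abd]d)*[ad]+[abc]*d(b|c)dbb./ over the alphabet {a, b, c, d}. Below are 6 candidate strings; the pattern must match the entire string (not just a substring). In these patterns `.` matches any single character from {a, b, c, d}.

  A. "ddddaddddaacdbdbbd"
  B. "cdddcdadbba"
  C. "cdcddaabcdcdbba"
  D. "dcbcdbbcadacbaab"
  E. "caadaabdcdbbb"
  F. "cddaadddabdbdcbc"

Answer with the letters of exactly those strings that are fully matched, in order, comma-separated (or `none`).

A → no match — must start with "c"
B → no match
C → no match
D → no match — must start with "c"
E → match
F → no match

E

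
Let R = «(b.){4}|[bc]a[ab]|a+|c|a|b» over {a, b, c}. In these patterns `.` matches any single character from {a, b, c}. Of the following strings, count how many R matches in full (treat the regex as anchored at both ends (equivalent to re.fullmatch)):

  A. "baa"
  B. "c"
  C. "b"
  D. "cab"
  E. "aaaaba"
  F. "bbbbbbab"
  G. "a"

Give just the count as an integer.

A → match
B → match
C → match
D → match
E → no match
F → no match
G → match
Total matched: 5

5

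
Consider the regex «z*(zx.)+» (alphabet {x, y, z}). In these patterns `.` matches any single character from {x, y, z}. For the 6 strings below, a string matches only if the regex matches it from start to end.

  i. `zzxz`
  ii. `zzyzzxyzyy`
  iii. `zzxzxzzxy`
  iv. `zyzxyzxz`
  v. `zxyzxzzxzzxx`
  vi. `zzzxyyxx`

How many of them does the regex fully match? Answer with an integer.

i → match
ii → no match
iii → no match
iv → no match
v → match
vi → no match
Total matched: 2

2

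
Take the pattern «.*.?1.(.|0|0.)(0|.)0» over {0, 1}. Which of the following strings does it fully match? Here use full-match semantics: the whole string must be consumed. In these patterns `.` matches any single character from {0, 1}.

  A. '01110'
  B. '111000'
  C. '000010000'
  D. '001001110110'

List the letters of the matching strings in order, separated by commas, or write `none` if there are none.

A → no match
B → match
C → match
D → match

B, C, D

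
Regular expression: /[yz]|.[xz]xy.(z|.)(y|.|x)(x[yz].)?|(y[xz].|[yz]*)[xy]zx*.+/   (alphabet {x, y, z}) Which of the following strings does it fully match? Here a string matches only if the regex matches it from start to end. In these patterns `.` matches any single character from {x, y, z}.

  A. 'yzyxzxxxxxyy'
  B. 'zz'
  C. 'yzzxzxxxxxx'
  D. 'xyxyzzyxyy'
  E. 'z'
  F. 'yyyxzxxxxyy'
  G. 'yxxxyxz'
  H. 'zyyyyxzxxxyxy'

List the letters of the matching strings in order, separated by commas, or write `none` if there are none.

A, C, E, F, H

A → match
B → no match
C → match
D → no match
E → match
F → match
G → no match
H → match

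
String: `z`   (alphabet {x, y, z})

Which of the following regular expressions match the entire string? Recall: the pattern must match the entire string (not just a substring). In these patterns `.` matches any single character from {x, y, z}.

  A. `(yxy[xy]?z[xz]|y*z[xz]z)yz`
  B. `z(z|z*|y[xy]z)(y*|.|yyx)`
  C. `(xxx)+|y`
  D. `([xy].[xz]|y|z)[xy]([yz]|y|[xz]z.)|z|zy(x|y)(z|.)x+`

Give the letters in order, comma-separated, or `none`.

B, D

A → no match — must end with `yz`
B → match
C → no match
D → match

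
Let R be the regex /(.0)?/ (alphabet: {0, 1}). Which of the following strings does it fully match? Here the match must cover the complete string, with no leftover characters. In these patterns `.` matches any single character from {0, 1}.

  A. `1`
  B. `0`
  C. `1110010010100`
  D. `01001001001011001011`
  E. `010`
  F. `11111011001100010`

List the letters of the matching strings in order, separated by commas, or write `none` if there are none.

A → no match
B → no match
C → no match
D → no match
E → no match
F → no match

none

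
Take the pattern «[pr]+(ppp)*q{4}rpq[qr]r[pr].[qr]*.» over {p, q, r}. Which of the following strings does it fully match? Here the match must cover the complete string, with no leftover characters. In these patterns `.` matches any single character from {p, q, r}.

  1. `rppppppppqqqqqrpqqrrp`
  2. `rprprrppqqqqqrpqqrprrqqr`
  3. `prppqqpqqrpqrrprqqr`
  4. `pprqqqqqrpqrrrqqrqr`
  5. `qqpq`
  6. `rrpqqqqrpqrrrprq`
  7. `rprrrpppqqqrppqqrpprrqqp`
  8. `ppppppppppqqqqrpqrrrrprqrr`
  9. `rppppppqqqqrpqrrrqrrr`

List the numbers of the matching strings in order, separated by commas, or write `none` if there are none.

1 → no match
2 → no match
3 → no match
4 → no match
5 → no match
6 → match
7 → no match
8 → no match
9 → match

6, 9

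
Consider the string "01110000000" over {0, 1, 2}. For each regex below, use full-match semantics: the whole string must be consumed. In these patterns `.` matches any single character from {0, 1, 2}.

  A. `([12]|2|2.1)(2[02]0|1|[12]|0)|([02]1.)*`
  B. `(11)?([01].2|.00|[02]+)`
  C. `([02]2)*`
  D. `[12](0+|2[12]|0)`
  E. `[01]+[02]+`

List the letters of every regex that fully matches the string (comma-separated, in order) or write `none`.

E

A → no match
B → no match
C → no match
D → no match
E → match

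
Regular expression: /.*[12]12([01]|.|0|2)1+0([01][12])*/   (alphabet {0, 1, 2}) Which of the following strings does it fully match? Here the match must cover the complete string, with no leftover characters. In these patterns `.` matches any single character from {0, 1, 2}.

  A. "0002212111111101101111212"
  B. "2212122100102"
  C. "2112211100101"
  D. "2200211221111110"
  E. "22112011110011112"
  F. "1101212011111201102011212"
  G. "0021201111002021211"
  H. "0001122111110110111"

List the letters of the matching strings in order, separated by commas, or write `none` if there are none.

A → match
B → match
C → match
D → match
E → match
F → no match
G → match
H → match

A, B, C, D, E, G, H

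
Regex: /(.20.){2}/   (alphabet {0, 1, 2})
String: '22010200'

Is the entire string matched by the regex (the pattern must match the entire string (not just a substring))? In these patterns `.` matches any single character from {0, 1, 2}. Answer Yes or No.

Yes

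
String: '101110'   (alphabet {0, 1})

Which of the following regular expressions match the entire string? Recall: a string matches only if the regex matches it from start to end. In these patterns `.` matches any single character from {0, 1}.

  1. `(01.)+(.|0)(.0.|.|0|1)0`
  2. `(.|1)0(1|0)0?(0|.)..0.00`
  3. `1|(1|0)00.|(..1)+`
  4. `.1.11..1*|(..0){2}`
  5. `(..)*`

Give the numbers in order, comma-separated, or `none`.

5

1 → no match — must start with '01'
2 → no match — must end with '00'
3 → no match
4 → no match
5 → match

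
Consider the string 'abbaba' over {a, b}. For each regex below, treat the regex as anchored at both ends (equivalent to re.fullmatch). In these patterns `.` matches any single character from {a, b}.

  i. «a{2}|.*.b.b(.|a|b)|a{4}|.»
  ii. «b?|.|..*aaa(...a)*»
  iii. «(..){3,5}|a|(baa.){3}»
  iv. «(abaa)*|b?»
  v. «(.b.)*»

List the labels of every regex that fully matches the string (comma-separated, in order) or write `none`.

i → match
ii → no match
iii → match
iv → no match
v → match

i, iii, v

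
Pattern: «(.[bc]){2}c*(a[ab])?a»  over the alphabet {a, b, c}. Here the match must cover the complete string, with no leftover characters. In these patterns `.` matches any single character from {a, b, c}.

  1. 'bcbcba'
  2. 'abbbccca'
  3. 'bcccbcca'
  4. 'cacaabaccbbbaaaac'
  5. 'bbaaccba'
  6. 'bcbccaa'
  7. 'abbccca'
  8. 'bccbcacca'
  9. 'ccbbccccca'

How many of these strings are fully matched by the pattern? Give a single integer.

1. 'bcbcba' → no match
2. 'abbbccca' → match
3. 'bcccbcca' → no match
4 → no match — must end with 'a'
5. 'bbaaccba' → no match
6. 'bcbccaa' → no match
7. 'abbccca' → match
8. 'bccbcacca' → no match
9. 'ccbbccccca' → match
Total matched: 3

3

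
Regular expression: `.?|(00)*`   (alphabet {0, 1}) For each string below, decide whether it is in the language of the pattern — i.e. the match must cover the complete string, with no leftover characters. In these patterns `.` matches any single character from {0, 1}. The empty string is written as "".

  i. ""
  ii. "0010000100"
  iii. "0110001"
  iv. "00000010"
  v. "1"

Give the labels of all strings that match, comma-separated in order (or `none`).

i → match
ii → no match
iii → no match
iv → no match
v → match

i, v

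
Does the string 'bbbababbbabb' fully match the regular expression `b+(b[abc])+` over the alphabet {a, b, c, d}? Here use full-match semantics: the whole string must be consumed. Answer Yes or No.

Yes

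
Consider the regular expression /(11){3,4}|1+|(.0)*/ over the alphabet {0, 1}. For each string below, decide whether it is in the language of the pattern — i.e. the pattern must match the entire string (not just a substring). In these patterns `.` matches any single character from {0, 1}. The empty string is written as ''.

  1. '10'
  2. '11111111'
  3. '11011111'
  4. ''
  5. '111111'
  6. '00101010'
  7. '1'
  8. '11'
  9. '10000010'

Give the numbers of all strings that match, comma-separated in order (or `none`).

1, 2, 4, 5, 6, 7, 8, 9

1 → match
2 → match
3 → no match
4 → match
5 → match
6 → match
7 → match
8 → match
9 → match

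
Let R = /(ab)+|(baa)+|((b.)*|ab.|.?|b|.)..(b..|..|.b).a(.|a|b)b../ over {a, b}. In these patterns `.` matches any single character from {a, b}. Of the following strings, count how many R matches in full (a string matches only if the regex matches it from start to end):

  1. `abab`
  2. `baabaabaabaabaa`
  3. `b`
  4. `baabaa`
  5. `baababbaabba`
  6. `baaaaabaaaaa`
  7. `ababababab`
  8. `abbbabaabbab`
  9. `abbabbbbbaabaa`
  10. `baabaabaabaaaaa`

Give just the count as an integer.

1 → match
2 → match
3 → no match
4 → match
5 → match
6 → no match
7 → match
8 → match
9 → match
10 → no match
Total matched: 7

7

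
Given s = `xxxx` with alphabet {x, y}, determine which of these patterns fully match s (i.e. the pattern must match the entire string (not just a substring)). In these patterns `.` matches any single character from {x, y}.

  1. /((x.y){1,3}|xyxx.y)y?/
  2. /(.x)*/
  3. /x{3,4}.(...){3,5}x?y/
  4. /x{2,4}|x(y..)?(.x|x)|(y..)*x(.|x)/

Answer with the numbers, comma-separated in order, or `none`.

2, 4

1 → no match
2 → match
3 → no match — must end with `y`
4 → match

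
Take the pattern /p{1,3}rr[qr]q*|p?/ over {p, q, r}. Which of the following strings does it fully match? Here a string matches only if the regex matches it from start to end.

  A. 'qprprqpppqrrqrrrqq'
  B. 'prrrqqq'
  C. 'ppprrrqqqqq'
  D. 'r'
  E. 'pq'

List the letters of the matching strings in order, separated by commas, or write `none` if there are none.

A → no match
B → match
C → match
D → no match
E → no match

B, C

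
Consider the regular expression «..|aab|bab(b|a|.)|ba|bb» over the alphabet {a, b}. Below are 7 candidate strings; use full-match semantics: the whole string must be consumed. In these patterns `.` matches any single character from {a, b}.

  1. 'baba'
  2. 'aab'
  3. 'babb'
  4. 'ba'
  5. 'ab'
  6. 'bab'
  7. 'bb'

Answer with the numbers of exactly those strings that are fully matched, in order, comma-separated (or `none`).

1, 2, 3, 4, 5, 7

1 → match
2 → match
3 → match
4 → match
5 → match
6 → no match
7 → match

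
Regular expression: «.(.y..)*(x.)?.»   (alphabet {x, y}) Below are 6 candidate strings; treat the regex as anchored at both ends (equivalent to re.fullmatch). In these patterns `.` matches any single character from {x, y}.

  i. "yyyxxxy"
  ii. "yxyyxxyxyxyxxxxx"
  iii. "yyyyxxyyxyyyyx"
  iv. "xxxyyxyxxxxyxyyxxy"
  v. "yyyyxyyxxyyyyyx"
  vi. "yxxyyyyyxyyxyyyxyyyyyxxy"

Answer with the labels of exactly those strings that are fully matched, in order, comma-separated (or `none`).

i → no match
ii → match
iii → match
iv → no match
v → no match
vi → no match

ii, iii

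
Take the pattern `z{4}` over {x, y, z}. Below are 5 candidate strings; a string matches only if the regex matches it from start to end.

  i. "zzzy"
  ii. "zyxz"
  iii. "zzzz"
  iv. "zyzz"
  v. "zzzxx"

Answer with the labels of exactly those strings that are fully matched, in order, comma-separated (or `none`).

i → no match — must end with "z"
ii → no match
iii → match
iv → no match
v → no match — must end with "z"

iii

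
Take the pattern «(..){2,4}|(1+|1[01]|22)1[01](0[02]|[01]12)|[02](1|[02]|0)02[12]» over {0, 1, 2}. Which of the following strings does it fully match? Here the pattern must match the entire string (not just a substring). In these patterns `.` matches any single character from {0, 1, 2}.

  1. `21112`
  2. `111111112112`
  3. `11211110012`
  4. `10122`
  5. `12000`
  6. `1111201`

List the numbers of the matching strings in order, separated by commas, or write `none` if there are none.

none

1 → no match
2 → no match
3 → no match
4 → no match
5 → no match
6 → no match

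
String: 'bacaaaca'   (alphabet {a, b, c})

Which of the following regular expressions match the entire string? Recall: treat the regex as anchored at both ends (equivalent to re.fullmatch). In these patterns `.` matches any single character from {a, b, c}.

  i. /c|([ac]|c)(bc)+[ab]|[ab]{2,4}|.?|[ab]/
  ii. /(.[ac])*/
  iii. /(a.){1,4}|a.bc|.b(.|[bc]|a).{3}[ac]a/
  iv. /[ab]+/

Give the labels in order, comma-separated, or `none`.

ii

i → no match
ii → match
iii → no match
iv → no match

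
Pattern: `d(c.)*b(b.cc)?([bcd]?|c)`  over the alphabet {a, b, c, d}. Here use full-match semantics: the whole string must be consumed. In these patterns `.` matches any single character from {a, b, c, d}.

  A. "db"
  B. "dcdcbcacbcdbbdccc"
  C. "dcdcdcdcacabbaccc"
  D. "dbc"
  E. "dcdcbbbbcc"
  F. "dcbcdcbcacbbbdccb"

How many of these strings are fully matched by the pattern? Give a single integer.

A → match
B → match
C → match
D → match
E → match
F → match
Total matched: 6

6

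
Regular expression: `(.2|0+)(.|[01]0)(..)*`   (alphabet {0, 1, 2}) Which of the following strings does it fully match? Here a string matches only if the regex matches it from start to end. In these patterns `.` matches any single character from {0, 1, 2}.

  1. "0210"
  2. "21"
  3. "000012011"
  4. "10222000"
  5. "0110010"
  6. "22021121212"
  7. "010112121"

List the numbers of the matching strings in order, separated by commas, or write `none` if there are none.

1 → match
2 → no match
3 → match
4 → no match
5 → no match
6 → match
7 → match

1, 3, 6, 7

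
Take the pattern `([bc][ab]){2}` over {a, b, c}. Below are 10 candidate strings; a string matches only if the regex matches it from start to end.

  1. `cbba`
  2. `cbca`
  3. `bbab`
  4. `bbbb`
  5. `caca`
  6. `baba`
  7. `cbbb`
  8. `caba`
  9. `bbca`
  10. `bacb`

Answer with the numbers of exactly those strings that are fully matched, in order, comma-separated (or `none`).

1, 2, 4, 5, 6, 7, 8, 9, 10

1 → match
2 → match
3 → no match
4 → match
5 → match
6 → match
7 → match
8 → match
9 → match
10 → match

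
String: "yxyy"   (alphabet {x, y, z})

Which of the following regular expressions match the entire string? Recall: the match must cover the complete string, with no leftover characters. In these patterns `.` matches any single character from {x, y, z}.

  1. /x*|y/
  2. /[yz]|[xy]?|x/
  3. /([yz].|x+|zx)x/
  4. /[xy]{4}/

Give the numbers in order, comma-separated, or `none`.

4

1 → no match
2 → no match
3 → no match — must end with "x"
4 → match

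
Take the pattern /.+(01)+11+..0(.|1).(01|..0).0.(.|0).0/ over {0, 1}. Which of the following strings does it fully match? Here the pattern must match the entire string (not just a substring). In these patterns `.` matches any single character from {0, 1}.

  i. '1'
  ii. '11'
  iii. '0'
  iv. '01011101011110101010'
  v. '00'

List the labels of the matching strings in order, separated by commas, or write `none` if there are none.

i → no match — must end with '0'
ii → no match — must end with '0'
iii → no match
iv → match
v → no match

iv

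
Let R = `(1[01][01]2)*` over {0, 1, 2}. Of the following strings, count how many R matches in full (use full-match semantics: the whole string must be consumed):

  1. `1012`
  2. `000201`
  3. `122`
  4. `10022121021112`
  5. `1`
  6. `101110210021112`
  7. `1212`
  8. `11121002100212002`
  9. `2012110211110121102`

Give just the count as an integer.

1

1 → match
2 → no match
3 → no match
4 → no match
5 → no match
6 → no match
7 → no match
8 → no match
9 → no match
Total matched: 1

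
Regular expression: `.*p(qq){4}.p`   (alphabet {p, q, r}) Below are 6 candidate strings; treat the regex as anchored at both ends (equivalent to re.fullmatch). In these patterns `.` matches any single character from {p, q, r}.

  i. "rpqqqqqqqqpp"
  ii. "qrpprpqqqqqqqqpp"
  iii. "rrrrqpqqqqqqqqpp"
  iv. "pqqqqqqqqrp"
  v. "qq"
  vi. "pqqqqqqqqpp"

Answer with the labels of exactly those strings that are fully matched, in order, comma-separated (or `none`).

i → match
ii → match
iii → match
iv → match
v → no match — must end with "p"
vi → match

i, ii, iii, iv, vi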